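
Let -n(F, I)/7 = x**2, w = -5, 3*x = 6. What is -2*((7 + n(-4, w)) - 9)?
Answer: 60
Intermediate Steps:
x = 2 (x = (1/3)*6 = 2)
n(F, I) = -28 (n(F, I) = -7*2**2 = -7*4 = -28)
-2*((7 + n(-4, w)) - 9) = -2*((7 - 28) - 9) = -2*(-21 - 9) = -2*(-30) = 60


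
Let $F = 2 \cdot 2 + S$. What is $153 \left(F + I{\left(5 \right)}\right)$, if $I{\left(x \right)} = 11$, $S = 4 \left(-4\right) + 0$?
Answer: $-153$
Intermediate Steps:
$S = -16$ ($S = -16 + 0 = -16$)
$F = -12$ ($F = 2 \cdot 2 - 16 = 4 - 16 = -12$)
$153 \left(F + I{\left(5 \right)}\right) = 153 \left(-12 + 11\right) = 153 \left(-1\right) = -153$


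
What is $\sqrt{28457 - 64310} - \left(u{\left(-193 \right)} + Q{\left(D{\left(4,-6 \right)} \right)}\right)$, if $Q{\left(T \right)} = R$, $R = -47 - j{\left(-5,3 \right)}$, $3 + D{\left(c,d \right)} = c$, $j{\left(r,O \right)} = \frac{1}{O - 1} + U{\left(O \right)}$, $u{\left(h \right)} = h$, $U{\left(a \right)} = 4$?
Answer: $\frac{489}{2} + i \sqrt{35853} \approx 244.5 + 189.35 i$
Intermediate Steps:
$j{\left(r,O \right)} = 4 + \frac{1}{-1 + O}$ ($j{\left(r,O \right)} = \frac{1}{O - 1} + 4 = \frac{1}{-1 + O} + 4 = 4 + \frac{1}{-1 + O}$)
$D{\left(c,d \right)} = -3 + c$
$R = - \frac{103}{2}$ ($R = -47 - \frac{-3 + 4 \cdot 3}{-1 + 3} = -47 - \frac{-3 + 12}{2} = -47 - \frac{1}{2} \cdot 9 = -47 - \frac{9}{2} = - \frac{103}{2} \approx -51.5$)
$Q{\left(T \right)} = - \frac{103}{2}$
$\sqrt{28457 - 64310} - \left(u{\left(-193 \right)} + Q{\left(D{\left(4,-6 \right)} \right)}\right) = \sqrt{28457 - 64310} - \left(-193 - \frac{103}{2}\right) = \sqrt{-35853} - - \frac{489}{2} = i \sqrt{35853} + \frac{489}{2} = \frac{489}{2} + i \sqrt{35853}$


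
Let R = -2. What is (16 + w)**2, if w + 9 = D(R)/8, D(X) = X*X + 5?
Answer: 4225/64 ≈ 66.016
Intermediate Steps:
D(X) = 5 + X**2 (D(X) = X**2 + 5 = 5 + X**2)
w = -63/8 (w = -9 + (5 + (-2)**2)/8 = -9 + (5 + 4)*(1/8) = -9 + 9*(1/8) = -9 + 9/8 = -63/8 ≈ -7.8750)
(16 + w)**2 = (16 - 63/8)**2 = (65/8)**2 = 4225/64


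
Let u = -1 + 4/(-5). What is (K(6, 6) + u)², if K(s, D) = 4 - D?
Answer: 361/25 ≈ 14.440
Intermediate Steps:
u = -9/5 (u = -1 + 4*(-⅕) = -1 - ⅘ = -9/5 ≈ -1.8000)
(K(6, 6) + u)² = ((4 - 1*6) - 9/5)² = ((4 - 6) - 9/5)² = (-2 - 9/5)² = (-19/5)² = 361/25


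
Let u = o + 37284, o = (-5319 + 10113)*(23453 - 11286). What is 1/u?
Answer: 1/58365882 ≈ 1.7133e-8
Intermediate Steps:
o = 58328598 (o = 4794*12167 = 58328598)
u = 58365882 (u = 58328598 + 37284 = 58365882)
1/u = 1/58365882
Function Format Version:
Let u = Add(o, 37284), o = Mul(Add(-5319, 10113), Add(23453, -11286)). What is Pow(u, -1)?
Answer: Rational(1, 58365882) ≈ 1.7133e-8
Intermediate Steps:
o = 58328598 (o = Mul(4794, 12167) = 58328598)
u = 58365882 (u = Add(58328598, 37284) = 58365882)
Pow(u, -1) = Pow(58365882, -1) = Rational(1, 58365882)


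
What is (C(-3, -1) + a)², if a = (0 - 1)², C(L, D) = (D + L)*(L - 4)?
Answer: 841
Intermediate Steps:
C(L, D) = (-4 + L)*(D + L) (C(L, D) = (D + L)*(-4 + L) = (-4 + L)*(D + L))
a = 1 (a = (-1)² = 1)
(C(-3, -1) + a)² = (((-3)² - 4*(-1) - 4*(-3) - 1*(-3)) + 1)² = ((9 + 4 + 12 + 3) + 1)² = (28 + 1)² = 29² = 841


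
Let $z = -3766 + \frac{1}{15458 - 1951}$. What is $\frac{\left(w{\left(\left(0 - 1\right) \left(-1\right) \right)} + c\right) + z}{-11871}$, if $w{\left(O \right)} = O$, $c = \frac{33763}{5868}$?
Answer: $\frac{297954378431}{940884491196} \approx 0.31667$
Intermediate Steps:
$c = \frac{33763}{5868}$ ($c = 33763 \cdot \frac{1}{5868} = \frac{33763}{5868} \approx 5.7537$)
$z = - \frac{50867361}{13507}$ ($z = -3766 + \frac{1}{13507} = - \frac{50867361}{13507} \approx -3766.0$)
$\frac{\left(w{\left(\left(0 - 1\right) \left(-1\right) \right)} + c\right) + z}{-11871} = \frac{\left(\left(0 - 1\right) \left(-1\right) + \frac{33763}{5868}\right) - \frac{50867361}{13507}}{-11871} = \left(\left(\left(-1\right) \left(-1\right) + \frac{33763}{5868}\right) - \frac{50867361}{13507}\right) \left(- \frac{1}{11871}\right) = \left(\left(1 + \frac{33763}{5868}\right) - \frac{50867361}{13507}\right) \left(- \frac{1}{11871}\right) = \left(\frac{39631}{5868} - \frac{50867361}{13507}\right) \left(- \frac{1}{11871}\right) = \left(- \frac{297954378431}{79259076}\right) \left(- \frac{1}{11871}\right) = \frac{297954378431}{940884491196}$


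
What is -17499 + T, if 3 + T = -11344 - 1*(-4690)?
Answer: -24156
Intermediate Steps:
T = -6657 (T = -3 + (-11344 - 1*(-4690)) = -3 + (-11344 + 4690) = -3 - 6654 = -6657)
-17499 + T = -17499 - 6657 = -24156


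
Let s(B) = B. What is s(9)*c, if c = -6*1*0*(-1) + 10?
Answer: 90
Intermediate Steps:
c = 10 (c = -0*(-1) + 10 = -6*0 + 10 = 0 + 10 = 10)
s(9)*c = 9*10 = 90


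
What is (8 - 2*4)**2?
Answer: 0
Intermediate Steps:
(8 - 2*4)**2 = (8 - 8)**2 = 0**2 = 0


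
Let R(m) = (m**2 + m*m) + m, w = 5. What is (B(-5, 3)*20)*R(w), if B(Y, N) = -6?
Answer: -6600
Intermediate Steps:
R(m) = m + 2*m**2 (R(m) = (m**2 + m**2) + m = 2*m**2 + m = m + 2*m**2)
(B(-5, 3)*20)*R(w) = (-6*20)*(5*(1 + 2*5)) = -600*(1 + 10) = -600*11 = -120*55 = -6600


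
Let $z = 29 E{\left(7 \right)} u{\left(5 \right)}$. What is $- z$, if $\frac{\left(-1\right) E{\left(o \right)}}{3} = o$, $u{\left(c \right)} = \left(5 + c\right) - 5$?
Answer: $3045$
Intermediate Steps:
$u{\left(c \right)} = c$
$E{\left(o \right)} = - 3 o$
$z = -3045$ ($z = 29 \left(\left(-3\right) 7\right) 5 = 29 \left(-21\right) 5 = \left(-609\right) 5 = -3045$)
$- z = \left(-1\right) \left(-3045\right) = 3045$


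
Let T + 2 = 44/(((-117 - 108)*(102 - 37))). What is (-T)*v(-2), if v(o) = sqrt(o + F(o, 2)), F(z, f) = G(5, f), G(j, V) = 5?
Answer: 29294*sqrt(3)/14625 ≈ 3.4693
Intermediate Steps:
F(z, f) = 5
v(o) = sqrt(5 + o) (v(o) = sqrt(o + 5) = sqrt(5 + o))
T = -29294/14625 (T = -2 + 44/(((-117 - 108)*(102 - 37))) = -2 + 44/((-225*65)) = -2 + 44/(-14625) = -2 + 44*(-1/14625) = -2 - 44/14625 = -29294/14625 ≈ -2.0030)
(-T)*v(-2) = (-1*(-29294/14625))*sqrt(5 - 2) = 29294*sqrt(3)/14625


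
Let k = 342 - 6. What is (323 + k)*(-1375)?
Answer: -906125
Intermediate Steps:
k = 336
(323 + k)*(-1375) = (323 + 336)*(-1375) = 659*(-1375) = -906125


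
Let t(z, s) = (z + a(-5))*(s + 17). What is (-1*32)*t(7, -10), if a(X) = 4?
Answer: -2464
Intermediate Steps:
t(z, s) = (4 + z)*(17 + s) (t(z, s) = (z + 4)*(s + 17) = (4 + z)*(17 + s))
(-1*32)*t(7, -10) = (-1*32)*(68 + 4*(-10) + 17*7 - 10*7) = -32*(68 - 40 + 119 - 70) = -32*77 = -2464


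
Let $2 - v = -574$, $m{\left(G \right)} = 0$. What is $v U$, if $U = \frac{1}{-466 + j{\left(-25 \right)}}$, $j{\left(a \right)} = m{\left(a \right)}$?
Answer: $- \frac{288}{233} \approx -1.2361$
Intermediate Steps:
$j{\left(a \right)} = 0$
$U = - \frac{1}{466}$ ($U = \frac{1}{-466 + 0} = \frac{1}{-466} = - \frac{1}{466} \approx -0.0021459$)
$v = 576$ ($v = 2 - -574 = 2 + 574 = 576$)
$v U = 576 \left(- \frac{1}{466}\right) = - \frac{288}{233}$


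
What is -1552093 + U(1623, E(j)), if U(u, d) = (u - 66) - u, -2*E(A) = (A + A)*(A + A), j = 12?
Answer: -1552159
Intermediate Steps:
E(A) = -2*A² (E(A) = -(A + A)*(A + A)/2 = -2*A*2*A/2 = -2*A²)
U(u, d) = -66 (U(u, d) = (-66 + u) - u = -66)
-1552093 + U(1623, E(j)) = -1552093 - 66 = -1552159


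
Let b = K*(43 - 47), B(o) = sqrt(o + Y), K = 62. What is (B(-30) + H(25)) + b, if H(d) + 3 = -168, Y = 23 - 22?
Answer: -419 + I*sqrt(29) ≈ -419.0 + 5.3852*I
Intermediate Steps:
Y = 1
H(d) = -171 (H(d) = -3 - 168 = -171)
B(o) = sqrt(1 + o) (B(o) = sqrt(o + 1) = sqrt(1 + o))
b = -248 (b = 62*(43 - 47) = 62*(-4) = -248)
(B(-30) + H(25)) + b = (sqrt(1 - 30) - 171) - 248 = (sqrt(-29) - 171) - 248 = (I*sqrt(29) - 171) - 248 = (-171 + I*sqrt(29)) - 248 = -419 + I*sqrt(29)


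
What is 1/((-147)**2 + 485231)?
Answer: 1/506840 ≈ 1.9730e-6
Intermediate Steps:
1/((-147)**2 + 485231) = 1/(21609 + 485231) = 1/506840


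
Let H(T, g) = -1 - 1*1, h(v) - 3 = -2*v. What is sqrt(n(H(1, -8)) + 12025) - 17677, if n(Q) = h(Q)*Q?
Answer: -17677 + sqrt(12011) ≈ -17567.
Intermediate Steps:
h(v) = 3 - 2*v
H(T, g) = -2 (H(T, g) = -1 - 1 = -2)
n(Q) = Q*(3 - 2*Q) (n(Q) = (3 - 2*Q)*Q = Q*(3 - 2*Q))
sqrt(n(H(1, -8)) + 12025) - 17677 = sqrt(-2*(3 - 2*(-2)) + 12025) - 17677 = sqrt(-2*(3 + 4) + 12025) - 17677 = sqrt(-2*7 + 12025) - 17677 = sqrt(-14 + 12025) - 17677 = sqrt(12011) - 17677 = -17677 + sqrt(12011)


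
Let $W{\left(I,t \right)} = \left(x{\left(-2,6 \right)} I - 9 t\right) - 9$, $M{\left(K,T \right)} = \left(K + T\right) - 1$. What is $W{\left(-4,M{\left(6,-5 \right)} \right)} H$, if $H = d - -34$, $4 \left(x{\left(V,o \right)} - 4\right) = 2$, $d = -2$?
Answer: $-864$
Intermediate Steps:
$x{\left(V,o \right)} = \frac{9}{2}$ ($x{\left(V,o \right)} = 4 + \frac{1}{4} \cdot 2 = 4 + \frac{1}{2} = \frac{9}{2}$)
$M{\left(K,T \right)} = -1 + K + T$
$W{\left(I,t \right)} = -9 - 9 t + \frac{9 I}{2}$ ($W{\left(I,t \right)} = \left(\frac{9 I}{2} - 9 t\right) - 9 = \left(- 9 t + \frac{9 I}{2}\right) - 9 = -9 - 9 t + \frac{9 I}{2}$)
$H = 32$ ($H = -2 - -34 = -2 + 34 = 32$)
$W{\left(-4,M{\left(6,-5 \right)} \right)} H = \left(-9 - 9 \left(-1 + 6 - 5\right) + \frac{9}{2} \left(-4\right)\right) 32 = \left(-9 - 0 - 18\right) 32 = \left(-9 + 0 - 18\right) 32 = \left(-27\right) 32 = -864$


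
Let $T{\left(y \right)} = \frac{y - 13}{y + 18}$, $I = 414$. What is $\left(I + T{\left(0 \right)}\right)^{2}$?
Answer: $\frac{55338721}{324} \approx 1.708 \cdot 10^{5}$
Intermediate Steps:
$T{\left(y \right)} = \frac{-13 + y}{18 + y}$
$\left(I + T{\left(0 \right)}\right)^{2} = \left(414 + \frac{-13 + 0}{18 + 0}\right)^{2} = \left(414 + \frac{1}{18} \left(-13\right)\right)^{2} = \left(414 - \frac{13}{18}\right)^{2} = \left(\frac{7439}{18}\right)^{2} = \frac{55338721}{324}$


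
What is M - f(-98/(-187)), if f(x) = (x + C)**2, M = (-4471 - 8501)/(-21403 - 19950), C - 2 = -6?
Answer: -17018024632/1446073057 ≈ -11.768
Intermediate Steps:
C = -4 (C = 2 - 6 = -4)
M = 12972/41353 (M = -12972/(-41353) = -12972*(-1/41353) = 12972/41353 ≈ 0.31369)
f(x) = (-4 + x)**2 (f(x) = (x - 4)**2 = (-4 + x)**2)
M - f(-98/(-187)) = 12972/41353 - (-4 - 98/(-187))**2 = 12972/41353 - (-4 - 98*(-1/187))**2 = 12972/41353 - (-4 + 98/187)**2 = 12972/41353 - (-650/187)**2 = 12972/41353 - 1*422500/34969 = 12972/41353 - 422500/34969 = -17018024632/1446073057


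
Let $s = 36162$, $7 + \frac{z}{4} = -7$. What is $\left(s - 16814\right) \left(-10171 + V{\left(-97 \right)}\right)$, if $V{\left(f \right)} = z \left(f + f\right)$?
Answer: $13408164$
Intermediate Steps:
$z = -56$ ($z = -28 + 4 \left(-7\right) = -28 - 28 = -56$)
$V{\left(f \right)} = - 112 f$ ($V{\left(f \right)} = - 56 \left(f + f\right) = - 56 \cdot 2 f = - 112 f$)
$\left(s - 16814\right) \left(-10171 + V{\left(-97 \right)}\right) = \left(36162 - 16814\right) \left(-10171 - -10864\right) = 19348 \left(-10171 + 10864\right) = 19348 \cdot 693 = 13408164$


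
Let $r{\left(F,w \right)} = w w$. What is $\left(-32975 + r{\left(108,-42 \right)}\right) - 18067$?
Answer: $-49278$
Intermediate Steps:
$r{\left(F,w \right)} = w^{2}$
$\left(-32975 + r{\left(108,-42 \right)}\right) - 18067 = \left(-32975 + \left(-42\right)^{2}\right) - 18067 = \left(-32975 + 1764\right) - 18067 = -31211 - 18067 = -49278$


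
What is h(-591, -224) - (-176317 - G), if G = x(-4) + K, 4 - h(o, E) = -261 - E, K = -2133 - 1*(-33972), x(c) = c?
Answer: 208193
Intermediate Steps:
K = 31839 (K = -2133 + 33972 = 31839)
h(o, E) = 265 + E (h(o, E) = 4 - (-261 - E) = 4 + (261 + E) = 265 + E)
G = 31835 (G = -4 + 31839 = 31835)
h(-591, -224) - (-176317 - G) = (265 - 224) - (-176317 - 1*31835) = 41 - (-176317 - 31835) = 41 - 1*(-208152) = 41 + 208152 = 208193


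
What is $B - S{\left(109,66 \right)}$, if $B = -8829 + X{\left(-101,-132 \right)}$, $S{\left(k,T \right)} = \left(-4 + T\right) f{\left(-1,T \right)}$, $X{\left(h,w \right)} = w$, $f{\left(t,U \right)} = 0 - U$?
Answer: $-4869$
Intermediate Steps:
$f{\left(t,U \right)} = - U$
$S{\left(k,T \right)} = - T \left(-4 + T\right)$ ($S{\left(k,T \right)} = \left(-4 + T\right) \left(- T\right) = - T \left(-4 + T\right)$)
$B = -8961$ ($B = -8829 - 132 = -8961$)
$B - S{\left(109,66 \right)} = -8961 - 66 \left(4 - 66\right) = -8961 - 66 \left(-62\right) = -8961 - -4092 = -8961 + 4092 = -4869$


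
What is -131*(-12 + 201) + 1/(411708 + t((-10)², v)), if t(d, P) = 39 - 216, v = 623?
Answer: -10189096028/411531 ≈ -24759.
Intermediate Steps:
t(d, P) = -177
-131*(-12 + 201) + 1/(411708 + t((-10)², v)) = -131*(-12 + 201) + 1/(411708 - 177) = -131*189 + 1/411531 = -24759 + 1/411531 = -10189096028/411531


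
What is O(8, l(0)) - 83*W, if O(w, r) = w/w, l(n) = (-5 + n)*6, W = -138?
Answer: 11455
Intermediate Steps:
l(n) = -30 + 6*n
O(w, r) = 1
O(8, l(0)) - 83*W = 1 - 83*(-138) = 1 + 11454 = 11455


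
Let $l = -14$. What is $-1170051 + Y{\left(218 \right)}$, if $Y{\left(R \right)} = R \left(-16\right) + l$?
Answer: $-1173553$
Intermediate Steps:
$Y{\left(R \right)} = -14 - 16 R$ ($Y{\left(R \right)} = R \left(-16\right) - 14 = - 16 R - 14 = -14 - 16 R$)
$-1170051 + Y{\left(218 \right)} = -1170051 - 3502 = -1173553$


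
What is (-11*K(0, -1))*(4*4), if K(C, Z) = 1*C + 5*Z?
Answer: 880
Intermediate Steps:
K(C, Z) = C + 5*Z
(-11*K(0, -1))*(4*4) = (-11*(0 + 5*(-1)))*(4*4) = -11*(0 - 5)*16 = -11*(-5)*16 = 55*16 = 880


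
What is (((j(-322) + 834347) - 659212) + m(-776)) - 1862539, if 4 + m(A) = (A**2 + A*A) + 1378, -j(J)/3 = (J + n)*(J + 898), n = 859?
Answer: -1409614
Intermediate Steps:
j(J) = -3*(859 + J)*(898 + J) (j(J) = -3*(J + 859)*(J + 898) = -3*(859 + J)*(898 + J))
m(A) = 1374 + 2*A**2 (m(A) = -4 + ((A**2 + A*A) + 1378) = -4 + ((A**2 + A**2) + 1378) = -4 + (2*A**2 + 1378) = -4 + (1378 + 2*A**2) = 1374 + 2*A**2)
(((j(-322) + 834347) - 659212) + m(-776)) - 1862539 = ((((-2314146 - 5271*(-322) - 3*(-322)**2) + 834347) - 659212) + (1374 + 2*(-776)**2)) - 1862539 = ((((-2314146 + 1697262 - 3*103684) + 834347) - 659212) + (1374 + 2*602176)) - 1862539 = ((((-2314146 + 1697262 - 311052) + 834347) - 659212) + (1374 + 1204352)) - 1862539 = (((-927936 + 834347) - 659212) + 1205726) - 1862539 = ((-93589 - 659212) + 1205726) - 1862539 = (-752801 + 1205726) - 1862539 = 452925 - 1862539 = -1409614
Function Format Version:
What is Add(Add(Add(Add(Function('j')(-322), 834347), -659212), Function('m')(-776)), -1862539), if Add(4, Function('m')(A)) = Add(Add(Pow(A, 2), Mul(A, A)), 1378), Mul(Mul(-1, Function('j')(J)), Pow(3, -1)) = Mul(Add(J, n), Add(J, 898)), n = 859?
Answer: -1409614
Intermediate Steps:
Function('j')(J) = Mul(-3, Add(859, J), Add(898, J)) (Function('j')(J) = Mul(-3, Mul(Add(J, 859), Add(J, 898))) = Mul(-3, Mul(Add(859, J), Add(898, J))) = Mul(-3, Add(859, J), Add(898, J)))
Function('m')(A) = Add(1374, Mul(2, Pow(A, 2))) (Function('m')(A) = Add(-4, Add(Add(Pow(A, 2), Mul(A, A)), 1378)) = Add(-4, Add(Add(Pow(A, 2), Pow(A, 2)), 1378)) = Add(-4, Add(Mul(2, Pow(A, 2)), 1378)) = Add(-4, Add(1378, Mul(2, Pow(A, 2)))) = Add(1374, Mul(2, Pow(A, 2))))
Add(Add(Add(Add(Function('j')(-322), 834347), -659212), Function('m')(-776)), -1862539) = Add(Add(Add(Add(Add(-2314146, Mul(-5271, -322), Mul(-3, Pow(-322, 2))), 834347), -659212), Add(1374, Mul(2, Pow(-776, 2)))), -1862539) = Add(Add(Add(Add(Add(-2314146, 1697262, Mul(-3, 103684)), 834347), -659212), Add(1374, Mul(2, 602176))), -1862539) = Add(Add(Add(Add(Add(-2314146, 1697262, -311052), 834347), -659212), Add(1374, 1204352)), -1862539) = Add(Add(Add(Add(-927936, 834347), -659212), 1205726), -1862539) = Add(Add(Add(-93589, -659212), 1205726), -1862539) = Add(Add(-752801, 1205726), -1862539) = Add(452925, -1862539) = -1409614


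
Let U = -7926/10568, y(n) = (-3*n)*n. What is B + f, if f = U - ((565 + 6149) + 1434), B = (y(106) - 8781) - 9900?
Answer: -242151/4 ≈ -60538.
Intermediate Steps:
y(n) = -3*n²
U = -¾ (U = -7926*1/10568 = -¾ ≈ -0.75000)
B = -52389 (B = (-3*106² - 8781) - 9900 = (-3*11236 - 8781) - 9900 = (-33708 - 8781) - 9900 = -42489 - 9900 = -52389)
f = -32595/4 (f = -¾ - ((565 + 6149) + 1434) = -¾ - (6714 + 1434) = -¾ - 1*8148 = -¾ - 8148 = -32595/4 ≈ -8148.8)
B + f = -52389 - 32595/4 = -242151/4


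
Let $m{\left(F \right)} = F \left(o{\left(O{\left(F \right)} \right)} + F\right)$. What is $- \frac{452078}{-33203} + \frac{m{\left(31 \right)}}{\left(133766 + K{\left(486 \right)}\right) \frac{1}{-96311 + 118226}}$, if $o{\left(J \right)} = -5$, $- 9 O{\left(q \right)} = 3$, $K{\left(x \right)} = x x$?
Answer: $\frac{376866269753}{6141924143} \approx 61.36$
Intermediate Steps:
$K{\left(x \right)} = x^{2}$
$O{\left(q \right)} = - \frac{1}{3}$ ($O{\left(q \right)} = \left(- \frac{1}{9}\right) 3 = - \frac{1}{3}$)
$m{\left(F \right)} = F \left(-5 + F\right)$
$- \frac{452078}{-33203} + \frac{m{\left(31 \right)}}{\left(133766 + K{\left(486 \right)}\right) \frac{1}{-96311 + 118226}} = - \frac{452078}{-33203} + \frac{31 \left(-5 + 31\right)}{\left(133766 + 486^{2}\right) \frac{1}{-96311 + 118226}} = \left(-452078\right) \left(- \frac{1}{33203}\right) + \frac{31 \cdot 26}{\left(133766 + 236196\right) \frac{1}{21915}} = \frac{452078}{33203} + \frac{806}{369962 \cdot \frac{1}{21915}} = \frac{452078}{33203} + \frac{806}{\frac{369962}{21915}} = \frac{452078}{33203} + 806 \cdot \frac{21915}{369962} = \frac{452078}{33203} + \frac{8831745}{184981} = \frac{376866269753}{6141924143}$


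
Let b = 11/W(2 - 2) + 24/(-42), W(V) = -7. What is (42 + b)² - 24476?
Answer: -1121483/49 ≈ -22887.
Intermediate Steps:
b = -15/7 (b = 11/(-7) + 24/(-42) = 11*(-⅐) + 24*(-1/42) = -11/7 - 4/7 = -15/7 ≈ -2.1429)
(42 + b)² - 24476 = (42 - 15/7)² - 24476 = (279/7)² - 24476 = 77841/49 - 24476 = -1121483/49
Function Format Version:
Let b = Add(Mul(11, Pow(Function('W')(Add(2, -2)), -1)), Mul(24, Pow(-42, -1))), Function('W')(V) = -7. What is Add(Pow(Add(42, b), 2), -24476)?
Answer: Rational(-1121483, 49) ≈ -22887.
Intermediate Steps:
b = Rational(-15, 7) (b = Add(Mul(11, Pow(-7, -1)), Mul(24, Pow(-42, -1))) = Add(Mul(11, Rational(-1, 7)), Mul(24, Rational(-1, 42))) = Add(Rational(-11, 7), Rational(-4, 7)) = Rational(-15, 7) ≈ -2.1429)
Add(Pow(Add(42, b), 2), -24476) = Add(Pow(Add(42, Rational(-15, 7)), 2), -24476) = Add(Pow(Rational(279, 7), 2), -24476) = Add(Rational(77841, 49), -24476) = Rational(-1121483, 49)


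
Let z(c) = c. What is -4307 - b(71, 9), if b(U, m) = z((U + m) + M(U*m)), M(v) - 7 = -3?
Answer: -4391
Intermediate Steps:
M(v) = 4 (M(v) = 7 - 3 = 4)
b(U, m) = 4 + U + m (b(U, m) = (U + m) + 4 = 4 + U + m)
-4307 - b(71, 9) = -4307 - (4 + 71 + 9) = -4307 - 1*84 = -4307 - 84 = -4391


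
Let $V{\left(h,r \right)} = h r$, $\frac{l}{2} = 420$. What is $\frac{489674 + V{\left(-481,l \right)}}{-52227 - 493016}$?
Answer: $- \frac{85634}{545243} \approx -0.15706$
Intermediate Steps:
$l = 840$ ($l = 2 \cdot 420 = 840$)
$\frac{489674 + V{\left(-481,l \right)}}{-52227 - 493016} = \frac{489674 - 404040}{-52227 - 493016} = \frac{489674 - 404040}{-545243} = 85634 \left(- \frac{1}{545243}\right) = - \frac{85634}{545243}$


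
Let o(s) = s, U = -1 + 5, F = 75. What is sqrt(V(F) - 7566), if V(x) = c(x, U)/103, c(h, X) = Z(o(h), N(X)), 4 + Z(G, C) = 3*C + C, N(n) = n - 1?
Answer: I*sqrt(80266870)/103 ≈ 86.982*I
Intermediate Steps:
U = 4
N(n) = -1 + n
Z(G, C) = -4 + 4*C (Z(G, C) = -4 + (3*C + C) = -4 + 4*C)
c(h, X) = -8 + 4*X (c(h, X) = -4 + 4*(-1 + X) = -4 + (-4 + 4*X) = -8 + 4*X)
V(x) = 8/103 (V(x) = (-8 + 4*4)/103 = (-8 + 16)*(1/103) = 8*(1/103) = 8/103)
sqrt(V(F) - 7566) = sqrt(8/103 - 7566) = sqrt(-779290/103) = I*sqrt(80266870)/103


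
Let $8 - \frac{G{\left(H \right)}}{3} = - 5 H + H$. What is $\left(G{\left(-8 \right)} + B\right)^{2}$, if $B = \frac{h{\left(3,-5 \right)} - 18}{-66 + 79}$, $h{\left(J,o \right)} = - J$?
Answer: $\frac{915849}{169} \approx 5419.2$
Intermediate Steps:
$G{\left(H \right)} = 24 + 12 H$ ($G{\left(H \right)} = 24 - 3 \left(- 5 H + H\right) = 24 - 3 \left(- 4 H\right) = 24 + 12 H$)
$B = - \frac{21}{13}$ ($B = \frac{\left(-1\right) 3 - 18}{-66 + 79} = \frac{-3 - 18}{13} = \left(-21\right) \frac{1}{13} = - \frac{21}{13} \approx -1.6154$)
$\left(G{\left(-8 \right)} + B\right)^{2} = \left(\left(24 + 12 \left(-8\right)\right) - \frac{21}{13}\right)^{2} = \left(\left(24 - 96\right) - \frac{21}{13}\right)^{2} = \left(-72 - \frac{21}{13}\right)^{2} = \left(- \frac{957}{13}\right)^{2} = \frac{915849}{169}$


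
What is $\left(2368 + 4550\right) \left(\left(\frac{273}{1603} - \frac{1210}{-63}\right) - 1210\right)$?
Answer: $- \frac{39610445638}{4809} \approx -8.2367 \cdot 10^{6}$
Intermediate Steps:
$\left(2368 + 4550\right) \left(\left(\frac{273}{1603} - \frac{1210}{-63}\right) - 1210\right) = 6918 \left(\left(273 \cdot \frac{1}{1603} - - \frac{1210}{63}\right) - 1210\right) = 6918 \left(\left(\frac{39}{229} + \frac{1210}{63}\right) - 1210\right) = 6918 \left(\frac{279547}{14427} - 1210\right) = 6918 \left(- \frac{17177123}{14427}\right) = - \frac{39610445638}{4809}$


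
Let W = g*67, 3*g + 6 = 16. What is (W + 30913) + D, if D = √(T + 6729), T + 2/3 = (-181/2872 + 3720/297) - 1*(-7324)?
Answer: 93409/3 + √31584221994314/47388 ≈ 31255.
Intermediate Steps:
g = 10/3 (g = -2 + (⅓)*16 = -2 + 16/3 = 10/3 ≈ 3.3333)
W = 670/3 (W = (10/3)*67 = 670/3 ≈ 223.33)
T = 2085772081/284328 (T = -⅔ + ((-181/2872 + 3720/297) - 1*(-7324)) = -⅔ + ((-181*1/2872 + 3720*(1/297)) + 7324) = -⅔ + ((-181/2872 + 1240/99) + 7324) = -⅔ + (3543361/284328 + 7324) = -⅔ + 2085961633/284328 = 2085772081/284328 ≈ 7335.8)
D = √31584221994314/47388 (D = √(2085772081/284328 + 6729) = √(3999015193/284328) = √31584221994314/47388 ≈ 118.60)
(W + 30913) + D = (670/3 + 30913) + √31584221994314/47388 = 93409/3 + √31584221994314/47388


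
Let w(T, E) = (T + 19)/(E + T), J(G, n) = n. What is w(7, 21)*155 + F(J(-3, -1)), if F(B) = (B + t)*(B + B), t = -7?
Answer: 2239/14 ≈ 159.93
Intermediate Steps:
F(B) = 2*B*(-7 + B) (F(B) = (B - 7)*(B + B) = (-7 + B)*(2*B) = 2*B*(-7 + B))
w(T, E) = (19 + T)/(E + T)
w(7, 21)*155 + F(J(-3, -1)) = ((19 + 7)/(21 + 7))*155 + 2*(-1)*(-7 - 1) = (26/28)*155 + 2*(-1)*(-8) = ((1/28)*26)*155 + 16 = (13/14)*155 + 16 = 2015/14 + 16 = 2239/14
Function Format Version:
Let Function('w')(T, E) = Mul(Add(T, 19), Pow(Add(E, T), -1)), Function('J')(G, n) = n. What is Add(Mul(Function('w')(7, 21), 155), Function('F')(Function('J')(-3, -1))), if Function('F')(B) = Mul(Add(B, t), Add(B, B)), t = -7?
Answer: Rational(2239, 14) ≈ 159.93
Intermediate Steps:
Function('F')(B) = Mul(2, B, Add(-7, B)) (Function('F')(B) = Mul(Add(B, -7), Add(B, B)) = Mul(Add(-7, B), Mul(2, B)) = Mul(2, B, Add(-7, B)))
Function('w')(T, E) = Mul(Pow(Add(E, T), -1), Add(19, T)) (Function('w')(T, E) = Mul(Add(19, T), Pow(Add(E, T), -1)) = Mul(Pow(Add(E, T), -1), Add(19, T)))
Add(Mul(Function('w')(7, 21), 155), Function('F')(Function('J')(-3, -1))) = Add(Mul(Mul(Pow(Add(21, 7), -1), Add(19, 7)), 155), Mul(2, -1, Add(-7, -1))) = Add(Mul(Mul(Pow(28, -1), 26), 155), Mul(2, -1, -8)) = Add(Mul(Mul(Rational(1, 28), 26), 155), 16) = Add(Mul(Rational(13, 14), 155), 16) = Add(Rational(2015, 14), 16) = Rational(2239, 14)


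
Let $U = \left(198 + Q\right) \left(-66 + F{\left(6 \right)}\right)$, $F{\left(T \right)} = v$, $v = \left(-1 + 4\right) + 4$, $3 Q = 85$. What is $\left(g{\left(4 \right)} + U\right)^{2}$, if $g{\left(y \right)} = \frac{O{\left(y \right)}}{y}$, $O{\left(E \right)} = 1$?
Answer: $\frac{25677178081}{144} \approx 1.7831 \cdot 10^{8}$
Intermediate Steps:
$Q = \frac{85}{3}$ ($Q = \frac{1}{3} \cdot 85 = \frac{85}{3} \approx 28.333$)
$v = 7$ ($v = 3 + 4 = 7$)
$F{\left(T \right)} = 7$
$g{\left(y \right)} = \frac{1}{y}$ ($g{\left(y \right)} = 1 \frac{1}{y} = \frac{1}{y}$)
$U = - \frac{40061}{3}$ ($U = \left(198 + \frac{85}{3}\right) \left(-66 + 7\right) = \frac{679}{3} \left(-59\right) = - \frac{40061}{3} \approx -13354.0$)
$\left(g{\left(4 \right)} + U\right)^{2} = \left(\frac{1}{4} - \frac{40061}{3}\right)^{2} = \left(- \frac{160241}{12}\right)^{2} = \frac{25677178081}{144}$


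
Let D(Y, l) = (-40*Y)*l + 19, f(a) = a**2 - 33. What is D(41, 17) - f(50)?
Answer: -30328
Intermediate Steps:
f(a) = -33 + a**2
D(Y, l) = 19 - 40*Y*l (D(Y, l) = -40*Y*l + 19 = 19 - 40*Y*l)
D(41, 17) - f(50) = (19 - 40*41*17) - (-33 + 50**2) = (19 - 27880) - (-33 + 2500) = -27861 - 1*2467 = -27861 - 2467 = -30328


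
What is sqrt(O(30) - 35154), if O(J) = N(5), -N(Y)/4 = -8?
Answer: I*sqrt(35122) ≈ 187.41*I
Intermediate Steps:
N(Y) = 32 (N(Y) = -4*(-8) = 32)
O(J) = 32
sqrt(O(30) - 35154) = sqrt(32 - 35154) = sqrt(-35122) = I*sqrt(35122)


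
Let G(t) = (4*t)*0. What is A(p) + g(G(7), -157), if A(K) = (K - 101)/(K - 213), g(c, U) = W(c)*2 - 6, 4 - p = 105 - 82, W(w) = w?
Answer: -159/29 ≈ -5.4828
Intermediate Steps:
G(t) = 0
p = -19 (p = 4 - (105 - 82) = 4 - 1*23 = 4 - 23 = -19)
g(c, U) = -6 + 2*c (g(c, U) = c*2 - 6 = 2*c - 6 = -6 + 2*c)
A(K) = (-101 + K)/(-213 + K)
A(p) + g(G(7), -157) = (-101 - 19)/(-213 - 19) + (-6 + 2*0) = -120/(-232) + (-6 + 0) = -1/232*(-120) - 6 = 15/29 - 6 = -159/29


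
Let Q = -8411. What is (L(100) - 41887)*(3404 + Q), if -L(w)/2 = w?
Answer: 210729609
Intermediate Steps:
L(w) = -2*w
(L(100) - 41887)*(3404 + Q) = (-2*100 - 41887)*(3404 - 8411) = (-200 - 41887)*(-5007) = -42087*(-5007) = 210729609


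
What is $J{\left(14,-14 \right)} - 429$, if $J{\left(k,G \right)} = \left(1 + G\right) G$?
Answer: $-247$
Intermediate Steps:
$J{\left(k,G \right)} = G \left(1 + G\right)$
$J{\left(14,-14 \right)} - 429 = - 14 \left(1 - 14\right) - 429 = \left(-14\right) \left(-13\right) - 429 = 182 - 429 = -247$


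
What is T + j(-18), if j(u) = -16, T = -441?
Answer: -457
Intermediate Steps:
T + j(-18) = -441 - 16 = -457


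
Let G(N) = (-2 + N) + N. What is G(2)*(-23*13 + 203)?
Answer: -192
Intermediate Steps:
G(N) = -2 + 2*N
G(2)*(-23*13 + 203) = (-2 + 2*2)*(-23*13 + 203) = (-2 + 4)*(-299 + 203) = 2*(-96) = -192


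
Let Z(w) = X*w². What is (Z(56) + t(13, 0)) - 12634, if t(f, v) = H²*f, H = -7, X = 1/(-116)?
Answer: -348697/29 ≈ -12024.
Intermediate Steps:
X = -1/116 ≈ -0.0086207
Z(w) = -w²/116
t(f, v) = 49*f (t(f, v) = (-7)²*f = 49*f)
(Z(56) + t(13, 0)) - 12634 = (-1/116*56² + 49*13) - 12634 = (-1/116*3136 + 637) - 12634 = (-784/29 + 637) - 12634 = 17689/29 - 12634 = -348697/29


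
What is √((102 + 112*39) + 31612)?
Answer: √36082 ≈ 189.95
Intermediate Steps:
√((102 + 112*39) + 31612) = √((102 + 4368) + 31612) = √(4470 + 31612) = √36082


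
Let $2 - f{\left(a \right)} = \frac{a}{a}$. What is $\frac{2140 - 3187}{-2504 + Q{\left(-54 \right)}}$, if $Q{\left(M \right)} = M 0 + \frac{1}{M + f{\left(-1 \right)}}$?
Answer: $\frac{55491}{132713} \approx 0.41813$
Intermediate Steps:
$f{\left(a \right)} = 1$ ($f{\left(a \right)} = 2 - \frac{a}{a} = 2 - 1 = 1$)
$Q{\left(M \right)} = \frac{1}{1 + M}$ ($Q{\left(M \right)} = M 0 + \frac{1}{M + 1} = 0 + \frac{1}{1 + M} = \frac{1}{1 + M}$)
$\frac{2140 - 3187}{-2504 + Q{\left(-54 \right)}} = \frac{2140 - 3187}{-2504 + \frac{1}{1 - 54}} = - \frac{1047}{-2504 + \frac{1}{-53}} = - \frac{1047}{-2504 - \frac{1}{53}} = - \frac{1047}{- \frac{132713}{53}} = \left(-1047\right) \left(- \frac{53}{132713}\right) = \frac{55491}{132713}$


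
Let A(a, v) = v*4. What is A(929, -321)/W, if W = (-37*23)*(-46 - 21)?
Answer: -1284/57017 ≈ -0.022520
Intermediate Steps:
A(a, v) = 4*v
W = 57017 (W = -851*(-67) = 57017)
A(929, -321)/W = (4*(-321))/57017 = -1284*1/57017 = -1284/57017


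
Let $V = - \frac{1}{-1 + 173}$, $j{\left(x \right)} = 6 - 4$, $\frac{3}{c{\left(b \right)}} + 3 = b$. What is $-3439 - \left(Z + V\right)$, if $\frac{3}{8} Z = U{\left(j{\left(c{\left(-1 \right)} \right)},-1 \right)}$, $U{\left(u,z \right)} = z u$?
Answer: $- \frac{1771769}{516} \approx -3433.7$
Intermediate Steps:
$c{\left(b \right)} = \frac{3}{-3 + b}$
$j{\left(x \right)} = 2$ ($j{\left(x \right)} = 6 - 4 = 2$)
$V = - \frac{1}{172} \approx -0.005814$
$U{\left(u,z \right)} = u z$
$Z = - \frac{16}{3}$ ($Z = \frac{8 \cdot 2 \left(-1\right)}{3} = \frac{8}{3} \left(-2\right) = - \frac{16}{3} \approx -5.3333$)
$-3439 - \left(Z + V\right) = -3439 - \left(- \frac{16}{3} - \frac{1}{172}\right) = -3439 - - \frac{2755}{516} = -3439 + \frac{2755}{516} = - \frac{1771769}{516}$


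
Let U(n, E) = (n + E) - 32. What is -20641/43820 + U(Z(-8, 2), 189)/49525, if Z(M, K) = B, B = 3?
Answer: -5801339/12401060 ≈ -0.46781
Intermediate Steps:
Z(M, K) = 3
U(n, E) = -32 + E + n (U(n, E) = (E + n) - 32 = -32 + E + n)
-20641/43820 + U(Z(-8, 2), 189)/49525 = -20641/43820 + (-32 + 189 + 3)/49525 = -20641*1/43820 + 160*(1/49525) = -20641/43820 + 32/9905 = -5801339/12401060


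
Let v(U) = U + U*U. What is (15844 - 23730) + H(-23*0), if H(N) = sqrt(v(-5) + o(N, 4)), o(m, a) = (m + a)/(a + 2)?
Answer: -7886 + sqrt(186)/3 ≈ -7881.5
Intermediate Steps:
o(m, a) = (a + m)/(2 + a)
v(U) = U + U**2
H(N) = sqrt(62/3 + N/6) (H(N) = sqrt(-5*(1 - 5) + (4 + N)/(2 + 4)) = sqrt(-5*(-4) + (4 + N)/6) = sqrt(20 + (4 + N)/6) = sqrt(20 + (2/3 + N/6)) = sqrt(62/3 + N/6))
(15844 - 23730) + H(-23*0) = (15844 - 23730) + sqrt(744 + 6*(-23*0))/6 = -7886 + sqrt(744 + 6*0)/6 = -7886 + sqrt(744 + 0)/6 = -7886 + sqrt(744)/6 = -7886 + (2*sqrt(186))/6 = -7886 + sqrt(186)/3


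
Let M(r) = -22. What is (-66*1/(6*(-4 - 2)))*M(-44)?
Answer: -121/3 ≈ -40.333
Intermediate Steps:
(-66*1/(6*(-4 - 2)))*M(-44) = -66*1/(6*(-4 - 2))*(-22) = -66/((-6*6))*(-22) = -66/(-36)*(-22) = -66*(-1/36)*(-22) = (11/6)*(-22) = -121/3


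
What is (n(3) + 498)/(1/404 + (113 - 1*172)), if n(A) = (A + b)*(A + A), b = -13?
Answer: -58984/7945 ≈ -7.4240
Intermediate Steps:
n(A) = 2*A*(-13 + A) (n(A) = (A - 13)*(A + A) = (-13 + A)*(2*A) = 2*A*(-13 + A))
(n(3) + 498)/(1/404 + (113 - 1*172)) = (2*3*(-13 + 3) + 498)/(1/404 + (113 - 1*172)) = (2*3*(-10) + 498)/(1/404 + (113 - 172)) = (-60 + 498)/(1/404 - 59) = 438/(-23835/404) = 438*(-404/23835) = -58984/7945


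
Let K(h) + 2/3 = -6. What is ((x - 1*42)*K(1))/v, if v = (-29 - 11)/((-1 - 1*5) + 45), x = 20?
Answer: -143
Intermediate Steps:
K(h) = -20/3 (K(h) = -⅔ - 6 = -20/3)
v = -40/39 (v = -40/((-1 - 5) + 45) = -40/(-6 + 45) = -40/39 ≈ -1.0256)
((x - 1*42)*K(1))/v = ((20 - 1*42)*(-20/3))/(-40/39) = ((20 - 42)*(-20/3))*(-39/40) = -22*(-20/3)*(-39/40) = (440/3)*(-39/40) = -143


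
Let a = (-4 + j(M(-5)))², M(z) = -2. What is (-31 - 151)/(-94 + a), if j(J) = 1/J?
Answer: 728/295 ≈ 2.4678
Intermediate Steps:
a = 81/4 (a = (-4 + 1/(-2))² = (-4 - ½)² = (-9/2)² = 81/4 ≈ 20.250)
(-31 - 151)/(-94 + a) = (-31 - 151)/(-94 + 81/4) = -182/(-295/4) = -4/295*(-182) = 728/295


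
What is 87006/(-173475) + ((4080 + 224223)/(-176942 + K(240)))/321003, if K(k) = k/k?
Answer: -20336863724341/40547883606975 ≈ -0.50155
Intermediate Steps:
K(k) = 1
87006/(-173475) + ((4080 + 224223)/(-176942 + K(240)))/321003 = 87006/(-173475) + ((4080 + 224223)/(-176942 + 1))/321003 = 87006*(-1/173475) + (228303/(-176941))*(1/321003) = -29002/57825 + (228303*(-1/176941))*(1/321003) = -29002/57825 - 228303/176941*1/321003 = -29002/57825 - 25367/6310954647 = -20336863724341/40547883606975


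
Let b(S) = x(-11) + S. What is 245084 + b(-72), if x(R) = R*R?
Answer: 245133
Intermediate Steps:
x(R) = R**2
b(S) = 121 + S (b(S) = (-11)**2 + S = 121 + S)
245084 + b(-72) = 245084 + (121 - 72) = 245084 + 49 = 245133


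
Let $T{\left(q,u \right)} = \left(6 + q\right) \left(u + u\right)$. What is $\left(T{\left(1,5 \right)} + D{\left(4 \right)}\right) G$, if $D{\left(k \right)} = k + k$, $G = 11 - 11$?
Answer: $0$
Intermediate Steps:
$G = 0$ ($G = 11 - 11 = 0$)
$T{\left(q,u \right)} = 2 u \left(6 + q\right)$ ($T{\left(q,u \right)} = \left(6 + q\right) 2 u = 2 u \left(6 + q\right)$)
$D{\left(k \right)} = 2 k$
$\left(T{\left(1,5 \right)} + D{\left(4 \right)}\right) G = \left(2 \cdot 5 \left(6 + 1\right) + 2 \cdot 4\right) 0 = \left(2 \cdot 5 \cdot 7 + 8\right) 0 = \left(70 + 8\right) 0 = 78 \cdot 0 = 0$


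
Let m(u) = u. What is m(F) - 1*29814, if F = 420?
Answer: -29394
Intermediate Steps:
m(F) - 1*29814 = 420 - 1*29814 = 420 - 29814 = -29394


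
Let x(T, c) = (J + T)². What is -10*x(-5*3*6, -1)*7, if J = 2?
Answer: -542080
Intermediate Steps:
x(T, c) = (2 + T)²
-10*x(-5*3*6, -1)*7 = -10*(2 - 5*3*6)²*7 = -10*(2 - 15*6)²*7 = -10*(2 - 90)²*7 = -10*(-88)²*7 = -10*7744*7 = -77440*7 = -542080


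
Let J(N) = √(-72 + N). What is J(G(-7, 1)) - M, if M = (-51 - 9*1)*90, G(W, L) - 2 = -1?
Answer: 5400 + I*√71 ≈ 5400.0 + 8.4261*I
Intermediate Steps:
G(W, L) = 1 (G(W, L) = 2 - 1 = 1)
M = -5400 (M = (-51 - 9)*90 = -60*90 = -5400)
J(G(-7, 1)) - M = √(-72 + 1) - 1*(-5400) = √(-71) + 5400 = I*√71 + 5400 = 5400 + I*√71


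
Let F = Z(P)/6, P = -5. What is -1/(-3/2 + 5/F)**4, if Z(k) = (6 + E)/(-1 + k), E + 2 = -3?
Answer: -16/17363069361 ≈ -9.2150e-10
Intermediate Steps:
E = -5 (E = -2 - 3 = -5)
Z(k) = 1/(-1 + k) (Z(k) = (6 - 5)/(-1 + k) = 1/(-1 + k))
F = -1/36 (F = 1/(-1 - 5*6) = (1/6)/(-6) = -1/6*1/6 = -1/36 ≈ -0.027778)
-1/(-3/2 + 5/F)**4 = -1/(-3/2 + 5/(-1/36))**4 = -1/(-3*1/2 + 5*(-36))**4 = -1/(-3/2 - 180)**4 = -1/(-363/2)**4 = -1/(17363069361/16) = (16/17363069361)*(-1) = -16/17363069361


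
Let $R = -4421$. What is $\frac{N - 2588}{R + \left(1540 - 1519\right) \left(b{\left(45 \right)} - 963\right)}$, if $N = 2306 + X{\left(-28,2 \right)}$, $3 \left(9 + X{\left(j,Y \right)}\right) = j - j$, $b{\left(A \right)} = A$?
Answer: $\frac{291}{23699} \approx 0.012279$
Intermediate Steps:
$X{\left(j,Y \right)} = -9$ ($X{\left(j,Y \right)} = -9 + \frac{j - j}{3} = -9 + \frac{1}{3} \cdot 0 = -9 + 0 = -9$)
$N = 2297$ ($N = 2306 - 9 = 2297$)
$\frac{N - 2588}{R + \left(1540 - 1519\right) \left(b{\left(45 \right)} - 963\right)} = \frac{2297 - 2588}{-4421 + \left(1540 - 1519\right) \left(45 - 963\right)} = - \frac{291}{-4421 + 21 \left(-918\right)} = - \frac{291}{-4421 - 19278} = - \frac{291}{-23699} = \left(-291\right) \left(- \frac{1}{23699}\right) = \frac{291}{23699}$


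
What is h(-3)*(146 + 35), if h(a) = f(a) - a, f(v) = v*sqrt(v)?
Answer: 543 - 543*I*sqrt(3) ≈ 543.0 - 940.5*I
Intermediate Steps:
f(v) = v**(3/2)
h(a) = a**(3/2) - a
h(-3)*(146 + 35) = ((-3)**(3/2) - 1*(-3))*(146 + 35) = (-3*I*sqrt(3) + 3)*181 = (3 - 3*I*sqrt(3))*181 = 543 - 543*I*sqrt(3)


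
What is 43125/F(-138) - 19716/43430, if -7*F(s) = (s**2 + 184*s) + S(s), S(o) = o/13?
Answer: 1223230741/26014570 ≈ 47.021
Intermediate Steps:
S(o) = o/13 (S(o) = o*(1/13) = o/13)
F(s) = -2393*s/91 - s**2/7 (F(s) = -((s**2 + 184*s) + s/13)/7 = -(s**2 + 2393*s/13)/7 = -2393*s/91 - s**2/7)
43125/F(-138) - 19716/43430 = 43125/(((1/91)*(-138)*(-2393 - 13*(-138)))) - 19716/43430 = 43125/(((1/91)*(-138)*(-2393 + 1794))) - 19716*1/43430 = 43125/(((1/91)*(-138)*(-599))) - 9858/21715 = 43125/(82662/91) - 9858/21715 = 43125*(91/82662) - 9858/21715 = 56875/1198 - 9858/21715 = 1223230741/26014570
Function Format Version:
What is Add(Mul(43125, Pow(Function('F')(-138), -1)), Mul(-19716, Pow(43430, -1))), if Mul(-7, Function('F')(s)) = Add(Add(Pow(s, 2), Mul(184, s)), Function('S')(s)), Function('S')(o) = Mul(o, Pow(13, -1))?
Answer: Rational(1223230741, 26014570) ≈ 47.021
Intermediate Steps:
Function('S')(o) = Mul(Rational(1, 13), o) (Function('S')(o) = Mul(o, Rational(1, 13)) = Mul(Rational(1, 13), o))
Function('F')(s) = Add(Mul(Rational(-2393, 91), s), Mul(Rational(-1, 7), Pow(s, 2))) (Function('F')(s) = Mul(Rational(-1, 7), Add(Add(Pow(s, 2), Mul(184, s)), Mul(Rational(1, 13), s))) = Mul(Rational(-1, 7), Add(Pow(s, 2), Mul(Rational(2393, 13), s))) = Add(Mul(Rational(-2393, 91), s), Mul(Rational(-1, 7), Pow(s, 2))))
Add(Mul(43125, Pow(Function('F')(-138), -1)), Mul(-19716, Pow(43430, -1))) = Add(Mul(43125, Pow(Mul(Rational(1, 91), -138, Add(-2393, Mul(-13, -138))), -1)), Mul(-19716, Pow(43430, -1))) = Add(Mul(43125, Pow(Mul(Rational(1, 91), -138, Add(-2393, 1794)), -1)), Mul(-19716, Rational(1, 43430))) = Add(Mul(43125, Pow(Mul(Rational(1, 91), -138, -599), -1)), Rational(-9858, 21715)) = Add(Mul(43125, Pow(Rational(82662, 91), -1)), Rational(-9858, 21715)) = Add(Mul(43125, Rational(91, 82662)), Rational(-9858, 21715)) = Add(Rational(56875, 1198), Rational(-9858, 21715)) = Rational(1223230741, 26014570)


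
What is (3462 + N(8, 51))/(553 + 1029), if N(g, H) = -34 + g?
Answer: 1718/791 ≈ 2.1719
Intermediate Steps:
(3462 + N(8, 51))/(553 + 1029) = (3462 + (-34 + 8))/(553 + 1029) = (3462 - 26)/1582 = 3436*(1/1582) = 1718/791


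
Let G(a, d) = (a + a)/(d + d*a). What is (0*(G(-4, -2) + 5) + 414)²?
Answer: 171396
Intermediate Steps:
G(a, d) = 2*a/(d + a*d) (G(a, d) = (2*a)/(d + a*d) = 2*a/(d + a*d))
(0*(G(-4, -2) + 5) + 414)² = (0*(2*(-4)/(-2*(1 - 4)) + 5) + 414)² = (0*(2*(-4)*(-½)/(-3) + 5) + 414)² = (0*(2*(-4)*(-½)*(-⅓) + 5) + 414)² = (0*(-4/3 + 5) + 414)² = (0*(11/3) + 414)² = (0 + 414)² = 414² = 171396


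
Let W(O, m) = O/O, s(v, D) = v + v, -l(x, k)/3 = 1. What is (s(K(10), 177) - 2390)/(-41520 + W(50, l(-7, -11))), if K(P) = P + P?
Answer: 2350/41519 ≈ 0.056601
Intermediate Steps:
l(x, k) = -3 (l(x, k) = -3*1 = -3)
K(P) = 2*P
s(v, D) = 2*v
W(O, m) = 1
(s(K(10), 177) - 2390)/(-41520 + W(50, l(-7, -11))) = (2*(2*10) - 2390)/(-41520 + 1) = (2*20 - 2390)/(-41519) = (40 - 2390)*(-1/41519) = -2350*(-1/41519) = 2350/41519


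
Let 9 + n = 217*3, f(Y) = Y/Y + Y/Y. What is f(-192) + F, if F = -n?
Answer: -640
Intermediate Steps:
f(Y) = 2 (f(Y) = 1 + 1 = 2)
n = 642 (n = -9 + 217*3 = -9 + 651 = 642)
F = -642 (F = -1*642 = -642)
f(-192) + F = 2 - 642 = -640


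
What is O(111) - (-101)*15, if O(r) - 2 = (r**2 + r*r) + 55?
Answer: 26214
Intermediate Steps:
O(r) = 57 + 2*r**2 (O(r) = 2 + ((r**2 + r*r) + 55) = 2 + ((r**2 + r**2) + 55) = 2 + (2*r**2 + 55) = 2 + (55 + 2*r**2) = 57 + 2*r**2)
O(111) - (-101)*15 = (57 + 2*111**2) - (-101)*15 = (57 + 2*12321) - 1*(-1515) = (57 + 24642) + 1515 = 24699 + 1515 = 26214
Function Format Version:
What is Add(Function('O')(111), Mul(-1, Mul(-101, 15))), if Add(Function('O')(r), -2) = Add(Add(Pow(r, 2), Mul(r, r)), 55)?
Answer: 26214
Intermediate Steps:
Function('O')(r) = Add(57, Mul(2, Pow(r, 2))) (Function('O')(r) = Add(2, Add(Add(Pow(r, 2), Mul(r, r)), 55)) = Add(2, Add(Add(Pow(r, 2), Pow(r, 2)), 55)) = Add(2, Add(Mul(2, Pow(r, 2)), 55)) = Add(2, Add(55, Mul(2, Pow(r, 2)))) = Add(57, Mul(2, Pow(r, 2))))
Add(Function('O')(111), Mul(-1, Mul(-101, 15))) = Add(Add(57, Mul(2, Pow(111, 2))), Mul(-1, Mul(-101, 15))) = Add(Add(57, Mul(2, 12321)), Mul(-1, -1515)) = Add(Add(57, 24642), 1515) = Add(24699, 1515) = 26214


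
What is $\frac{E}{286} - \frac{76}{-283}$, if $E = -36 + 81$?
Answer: $\frac{34471}{80938} \approx 0.42589$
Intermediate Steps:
$E = 45$
$\frac{E}{286} - \frac{76}{-283} = \frac{45}{286} - \frac{76}{-283} = 45 \cdot \frac{1}{286} - - \frac{76}{283} = \frac{45}{286} + \frac{76}{283} = \frac{34471}{80938}$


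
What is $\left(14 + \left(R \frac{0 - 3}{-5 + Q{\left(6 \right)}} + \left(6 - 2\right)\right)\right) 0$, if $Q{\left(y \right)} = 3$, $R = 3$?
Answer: $0$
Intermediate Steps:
$\left(14 + \left(R \frac{0 - 3}{-5 + Q{\left(6 \right)}} + \left(6 - 2\right)\right)\right) 0 = \left(14 + \left(3 \frac{0 - 3}{-5 + 3} + \left(6 - 2\right)\right)\right) 0 = \left(14 + \left(3 \left(- \frac{3}{-2}\right) + \left(6 - 2\right)\right)\right) 0 = \left(14 + \left(3 \left(\left(-3\right) \left(- \frac{1}{2}\right)\right) + 4\right)\right) 0 = \left(14 + \left(3 \cdot \frac{3}{2} + 4\right)\right) 0 = \left(14 + \left(\frac{9}{2} + 4\right)\right) 0 = \left(14 + \frac{17}{2}\right) 0 = \frac{45}{2} \cdot 0 = 0$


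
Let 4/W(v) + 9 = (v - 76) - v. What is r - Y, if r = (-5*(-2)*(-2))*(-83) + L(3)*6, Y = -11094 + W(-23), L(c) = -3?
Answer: 1082564/85 ≈ 12736.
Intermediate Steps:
W(v) = -4/85 (W(v) = 4/(-9 + ((v - 76) - v)) = 4/(-9 + ((-76 + v) - v)) = 4/(-9 - 76) = 4/(-85) = 4*(-1/85) = -4/85)
Y = -942994/85 (Y = -11094 - 4/85 = -942994/85 ≈ -11094.)
r = 1642 (r = (-5*(-2)*(-2))*(-83) - 3*6 = (10*(-2))*(-83) - 18 = -20*(-83) - 18 = 1660 - 18 = 1642)
r - Y = 1642 - 1*(-942994/85) = 1642 + 942994/85 = 1082564/85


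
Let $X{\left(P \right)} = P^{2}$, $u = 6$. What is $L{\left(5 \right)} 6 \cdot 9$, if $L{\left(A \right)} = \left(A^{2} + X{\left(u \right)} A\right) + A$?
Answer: $11340$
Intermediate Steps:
$L{\left(A \right)} = A^{2} + 37 A$ ($L{\left(A \right)} = \left(A^{2} + 6^{2} A\right) + A = \left(A^{2} + 36 A\right) + A = A^{2} + 37 A$)
$L{\left(5 \right)} 6 \cdot 9 = 5 \left(37 + 5\right) 6 \cdot 9 = 5 \cdot 42 \cdot 6 \cdot 9 = 210 \cdot 6 \cdot 9 = 1260 \cdot 9 = 11340$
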